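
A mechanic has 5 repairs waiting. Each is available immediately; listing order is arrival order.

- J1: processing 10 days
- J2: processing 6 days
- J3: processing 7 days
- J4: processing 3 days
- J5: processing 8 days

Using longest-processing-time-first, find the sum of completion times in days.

118

LPT (decreasing processing time): J1 J5 J3 J2 J4.
J1: 0→10
J5: 10→18
J3: 18→25
J2: 25→31
J4: 31→34
Sum = 10+18+25+31+34 = 118.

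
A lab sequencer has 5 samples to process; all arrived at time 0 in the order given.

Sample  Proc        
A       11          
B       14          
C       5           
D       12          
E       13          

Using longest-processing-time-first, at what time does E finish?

27

LPT (decreasing processing time): B E D A C.
B: 0→14
E: 14→27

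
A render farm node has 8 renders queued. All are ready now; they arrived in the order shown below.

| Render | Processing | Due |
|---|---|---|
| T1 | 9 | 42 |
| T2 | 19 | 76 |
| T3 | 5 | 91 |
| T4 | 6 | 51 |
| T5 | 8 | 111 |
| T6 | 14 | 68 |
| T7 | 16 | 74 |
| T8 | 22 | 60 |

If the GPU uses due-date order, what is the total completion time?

EDD (increasing due date): T1 T4 T8 T6 T7 T2 T3 T5.
T1: 0→9
T4: 9→15
T8: 15→37
T6: 37→51
T7: 51→67
T2: 67→86
T3: 86→91
T5: 91→99
Sum = 9+15+37+51+67+86+91+99 = 455.

455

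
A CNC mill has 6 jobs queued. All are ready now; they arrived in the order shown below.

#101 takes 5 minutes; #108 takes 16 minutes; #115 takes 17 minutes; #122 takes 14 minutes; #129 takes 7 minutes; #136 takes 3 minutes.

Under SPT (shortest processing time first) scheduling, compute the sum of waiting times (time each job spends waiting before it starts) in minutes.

SPT (increasing processing time): #136 #101 #129 #122 #108 #115.
#136: waits 0, runs 0→3
#101: waits 3, runs 3→8
#129: waits 8, runs 8→15
#122: waits 15, runs 15→29
#108: waits 29, runs 29→45
#115: waits 45, runs 45→62
Sum = 0+3+8+15+29+45 = 100.

100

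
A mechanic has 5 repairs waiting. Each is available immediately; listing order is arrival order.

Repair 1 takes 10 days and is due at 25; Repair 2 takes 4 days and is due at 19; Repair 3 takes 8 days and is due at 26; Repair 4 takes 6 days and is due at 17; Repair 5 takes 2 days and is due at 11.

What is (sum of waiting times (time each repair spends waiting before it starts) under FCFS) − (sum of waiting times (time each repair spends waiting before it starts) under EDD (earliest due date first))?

FIFO (arrival order): Repair 1 Repair 2 Repair 3 Repair 4 Repair 5.
Repair 1: waits 0, runs 0→10
Repair 2: waits 10, runs 10→14
Repair 3: waits 14, runs 14→22
Repair 4: waits 22, runs 22→28
Repair 5: waits 28, runs 28→30
Sum = 0+10+14+22+28 = 74.
EDD (increasing due date): Repair 5 Repair 4 Repair 2 Repair 1 Repair 3.
Repair 5: waits 0, runs 0→2
Repair 4: waits 2, runs 2→8
Repair 2: waits 8, runs 8→12
Repair 1: waits 12, runs 12→22
Repair 3: waits 22, runs 22→30
Sum = 0+2+8+12+22 = 44.
Difference = 74 − 44 = 30.

30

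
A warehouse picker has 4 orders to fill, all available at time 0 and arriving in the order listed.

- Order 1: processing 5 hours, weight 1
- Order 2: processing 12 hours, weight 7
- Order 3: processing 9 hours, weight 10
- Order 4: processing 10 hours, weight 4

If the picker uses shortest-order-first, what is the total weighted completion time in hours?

493

SPT (increasing processing time): Order 1 Order 3 Order 4 Order 2.
Order 1: finishes 5, weight 1, w·C = 5
Order 3: finishes 14, weight 10, w·C = 140
Order 4: finishes 24, weight 4, w·C = 96
Order 2: finishes 36, weight 7, w·C = 252
Sum = 5+140+96+252 = 493.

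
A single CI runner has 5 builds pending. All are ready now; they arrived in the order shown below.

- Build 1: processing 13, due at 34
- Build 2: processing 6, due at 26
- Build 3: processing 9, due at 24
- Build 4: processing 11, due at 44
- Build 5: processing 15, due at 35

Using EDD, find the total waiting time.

EDD (increasing due date): Build 3 Build 2 Build 1 Build 5 Build 4.
Build 3: waits 0, runs 0→9
Build 2: waits 9, runs 9→15
Build 1: waits 15, runs 15→28
Build 5: waits 28, runs 28→43
Build 4: waits 43, runs 43→54
Sum = 0+9+15+28+43 = 95.

95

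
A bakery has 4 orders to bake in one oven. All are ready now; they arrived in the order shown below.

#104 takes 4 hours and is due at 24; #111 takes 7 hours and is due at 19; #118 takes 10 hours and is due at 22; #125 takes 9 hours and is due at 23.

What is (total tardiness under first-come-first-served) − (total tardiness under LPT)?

FIFO (arrival order): #104 #111 #118 #125.
#104: 0→4, due 24, tardiness 0
#111: 4→11, due 19, tardiness 0
#118: 11→21, due 22, tardiness 0
#125: 21→30, due 23, tardiness 7
Sum = 0+0+0+7 = 7.
LPT (decreasing processing time): #118 #125 #111 #104.
#118: 0→10, due 22, tardiness 0
#125: 10→19, due 23, tardiness 0
#111: 19→26, due 19, tardiness 7
#104: 26→30, due 24, tardiness 6
Sum = 0+0+7+6 = 13.
Difference = 7 − 13 = -6.

-6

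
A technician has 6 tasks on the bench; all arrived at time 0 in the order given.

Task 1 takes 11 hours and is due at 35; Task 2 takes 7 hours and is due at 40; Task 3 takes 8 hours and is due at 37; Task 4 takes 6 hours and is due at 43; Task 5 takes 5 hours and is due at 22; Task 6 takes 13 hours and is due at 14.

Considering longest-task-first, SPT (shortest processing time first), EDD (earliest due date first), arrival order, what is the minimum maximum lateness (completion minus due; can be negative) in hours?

LPT (decreasing processing time): Task 6 Task 1 Task 3 Task 2 Task 4 Task 5.
Task 6: 0→13, due 14, lateness -1
Task 1: 13→24, due 35, lateness -11
Task 3: 24→32, due 37, lateness -5
Task 2: 32→39, due 40, lateness -1
Task 4: 39→45, due 43, lateness 2
Task 5: 45→50, due 22, lateness 28
Maximum = 28.
SPT (increasing processing time): Task 5 Task 4 Task 2 Task 3 Task 1 Task 6.
Task 5: 0→5, due 22, lateness -17
Task 4: 5→11, due 43, lateness -32
Task 2: 11→18, due 40, lateness -22
Task 3: 18→26, due 37, lateness -11
Task 1: 26→37, due 35, lateness 2
Task 6: 37→50, due 14, lateness 36
Maximum = 36.
EDD (increasing due date): Task 6 Task 5 Task 1 Task 3 Task 2 Task 4.
Task 6: 0→13, due 14, lateness -1
Task 5: 13→18, due 22, lateness -4
Task 1: 18→29, due 35, lateness -6
Task 3: 29→37, due 37, lateness 0
Task 2: 37→44, due 40, lateness 4
Task 4: 44→50, due 43, lateness 7
Maximum = 7.
FIFO (arrival order): Task 1 Task 2 Task 3 Task 4 Task 5 Task 6.
Task 1: 0→11, due 35, lateness -24
Task 2: 11→18, due 40, lateness -22
Task 3: 18→26, due 37, lateness -11
Task 4: 26→32, due 43, lateness -11
Task 5: 32→37, due 22, lateness 15
Task 6: 37→50, due 14, lateness 36
Maximum = 36.
LPT 28, SPT 36, EDD 7, FIFO 36 → minimum 7.

7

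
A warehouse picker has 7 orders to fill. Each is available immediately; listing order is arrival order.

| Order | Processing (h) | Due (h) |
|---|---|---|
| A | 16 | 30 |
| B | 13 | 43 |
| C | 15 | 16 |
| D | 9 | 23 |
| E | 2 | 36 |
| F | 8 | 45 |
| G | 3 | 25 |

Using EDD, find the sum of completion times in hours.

278

EDD (increasing due date): C D G A E B F.
C: 0→15
D: 15→24
G: 24→27
A: 27→43
E: 43→45
B: 45→58
F: 58→66
Sum = 15+24+27+43+45+58+66 = 278.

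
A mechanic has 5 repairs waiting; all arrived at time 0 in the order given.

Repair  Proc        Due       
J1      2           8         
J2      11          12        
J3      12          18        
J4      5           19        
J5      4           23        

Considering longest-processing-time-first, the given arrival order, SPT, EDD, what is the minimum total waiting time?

41

LPT (decreasing processing time): J3 J2 J4 J5 J1.
J3: waits 0, runs 0→12
J2: waits 12, runs 12→23
J4: waits 23, runs 23→28
J5: waits 28, runs 28→32
J1: waits 32, runs 32→34
Sum = 0+12+23+28+32 = 95.
FIFO (arrival order): J1 J2 J3 J4 J5.
J1: waits 0, runs 0→2
J2: waits 2, runs 2→13
J3: waits 13, runs 13→25
J4: waits 25, runs 25→30
J5: waits 30, runs 30→34
Sum = 0+2+13+25+30 = 70.
SPT (increasing processing time): J1 J5 J4 J2 J3.
J1: waits 0, runs 0→2
J5: waits 2, runs 2→6
J4: waits 6, runs 6→11
J2: waits 11, runs 11→22
J3: waits 22, runs 22→34
Sum = 0+2+6+11+22 = 41.
EDD (increasing due date): J1 J2 J3 J4 J5.
J1: waits 0, runs 0→2
J2: waits 2, runs 2→13
J3: waits 13, runs 13→25
J4: waits 25, runs 25→30
J5: waits 30, runs 30→34
Sum = 0+2+13+25+30 = 70.
LPT 95, FIFO 70, SPT 41, EDD 70 → minimum 41.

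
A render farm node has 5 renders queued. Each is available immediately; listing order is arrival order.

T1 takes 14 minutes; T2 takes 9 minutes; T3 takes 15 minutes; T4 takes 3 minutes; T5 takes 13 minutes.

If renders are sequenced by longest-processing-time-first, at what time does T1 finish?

LPT (decreasing processing time): T3 T1 T5 T2 T4.
T3: 0→15
T1: 15→29

29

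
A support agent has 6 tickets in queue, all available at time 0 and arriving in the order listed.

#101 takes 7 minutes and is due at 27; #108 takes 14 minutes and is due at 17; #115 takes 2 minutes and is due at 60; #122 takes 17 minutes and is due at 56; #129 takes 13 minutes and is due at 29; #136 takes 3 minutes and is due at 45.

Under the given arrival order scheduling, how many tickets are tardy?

FIFO (arrival order): #101 #108 #115 #122 #129 #136.
#101: 0→7, due 27, tardiness 0
#108: 7→21, due 17, tardiness 4
#115: 21→23, due 60, tardiness 0
#122: 23→40, due 56, tardiness 0
#129: 40→53, due 29, tardiness 24
#136: 53→56, due 45, tardiness 11
Late tickets: 3.

3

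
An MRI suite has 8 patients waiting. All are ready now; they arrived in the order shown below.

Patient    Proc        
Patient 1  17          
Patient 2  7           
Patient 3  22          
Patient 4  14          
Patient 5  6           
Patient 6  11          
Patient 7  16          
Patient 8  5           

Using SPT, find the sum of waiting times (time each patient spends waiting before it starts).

SPT (increasing processing time): Patient 8 Patient 5 Patient 2 Patient 6 Patient 4 Patient 7 Patient 1 Patient 3.
Patient 8: waits 0, runs 0→5
Patient 5: waits 5, runs 5→11
Patient 2: waits 11, runs 11→18
Patient 6: waits 18, runs 18→29
Patient 4: waits 29, runs 29→43
Patient 7: waits 43, runs 43→59
Patient 1: waits 59, runs 59→76
Patient 3: waits 76, runs 76→98
Sum = 0+5+11+18+29+43+59+76 = 241.

241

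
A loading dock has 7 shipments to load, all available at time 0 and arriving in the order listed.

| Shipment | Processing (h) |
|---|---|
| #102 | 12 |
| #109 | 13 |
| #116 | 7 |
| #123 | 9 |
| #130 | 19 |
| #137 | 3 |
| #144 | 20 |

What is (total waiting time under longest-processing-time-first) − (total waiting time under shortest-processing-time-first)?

LPT (decreasing processing time): #144 #130 #109 #102 #123 #116 #137.
#144: waits 0, runs 0→20
#130: waits 20, runs 20→39
#109: waits 39, runs 39→52
#102: waits 52, runs 52→64
#123: waits 64, runs 64→73
#116: waits 73, runs 73→80
#137: waits 80, runs 80→83
Sum = 0+20+39+52+64+73+80 = 328.
SPT (increasing processing time): #137 #116 #123 #102 #109 #130 #144.
#137: waits 0, runs 0→3
#116: waits 3, runs 3→10
#123: waits 10, runs 10→19
#102: waits 19, runs 19→31
#109: waits 31, runs 31→44
#130: waits 44, runs 44→63
#144: waits 63, runs 63→83
Sum = 0+3+10+19+31+44+63 = 170.
Difference = 328 − 170 = 158.

158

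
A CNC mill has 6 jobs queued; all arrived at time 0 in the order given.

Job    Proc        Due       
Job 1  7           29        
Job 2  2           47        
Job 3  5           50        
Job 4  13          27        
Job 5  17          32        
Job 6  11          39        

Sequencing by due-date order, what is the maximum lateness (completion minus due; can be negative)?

9

EDD (increasing due date): Job 4 Job 1 Job 5 Job 6 Job 2 Job 3.
Job 4: 0→13, due 27, lateness -14
Job 1: 13→20, due 29, lateness -9
Job 5: 20→37, due 32, lateness 5
Job 6: 37→48, due 39, lateness 9
Job 2: 48→50, due 47, lateness 3
Job 3: 50→55, due 50, lateness 5
Maximum = 9.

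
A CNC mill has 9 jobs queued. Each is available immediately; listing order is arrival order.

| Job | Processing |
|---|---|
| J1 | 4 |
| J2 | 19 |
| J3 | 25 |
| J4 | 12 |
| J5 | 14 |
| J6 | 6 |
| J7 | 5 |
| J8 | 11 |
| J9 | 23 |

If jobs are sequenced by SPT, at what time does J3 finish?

119

SPT (increasing processing time): J1 J7 J6 J8 J4 J5 J2 J9 J3.
J1: 0→4
J7: 4→9
J6: 9→15
J8: 15→26
J4: 26→38
J5: 38→52
J2: 52→71
J9: 71→94
J3: 94→119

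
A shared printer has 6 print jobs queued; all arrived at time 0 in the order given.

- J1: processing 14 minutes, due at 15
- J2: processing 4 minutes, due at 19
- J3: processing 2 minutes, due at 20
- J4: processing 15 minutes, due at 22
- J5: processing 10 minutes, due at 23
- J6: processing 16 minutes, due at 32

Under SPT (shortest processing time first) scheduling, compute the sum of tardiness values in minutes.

SPT (increasing processing time): J3 J2 J5 J1 J4 J6.
J3: 0→2, due 20, tardiness 0
J2: 2→6, due 19, tardiness 0
J5: 6→16, due 23, tardiness 0
J1: 16→30, due 15, tardiness 15
J4: 30→45, due 22, tardiness 23
J6: 45→61, due 32, tardiness 29
Sum = 0+0+0+15+23+29 = 67.

67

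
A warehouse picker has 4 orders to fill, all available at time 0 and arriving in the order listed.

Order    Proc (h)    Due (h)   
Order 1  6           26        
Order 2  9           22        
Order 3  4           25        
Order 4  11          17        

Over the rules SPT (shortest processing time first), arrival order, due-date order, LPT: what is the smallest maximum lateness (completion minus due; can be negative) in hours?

4

SPT (increasing processing time): Order 3 Order 1 Order 2 Order 4.
Order 3: 0→4, due 25, lateness -21
Order 1: 4→10, due 26, lateness -16
Order 2: 10→19, due 22, lateness -3
Order 4: 19→30, due 17, lateness 13
Maximum = 13.
FIFO (arrival order): Order 1 Order 2 Order 3 Order 4.
Order 1: 0→6, due 26, lateness -20
Order 2: 6→15, due 22, lateness -7
Order 3: 15→19, due 25, lateness -6
Order 4: 19→30, due 17, lateness 13
Maximum = 13.
EDD (increasing due date): Order 4 Order 2 Order 3 Order 1.
Order 4: 0→11, due 17, lateness -6
Order 2: 11→20, due 22, lateness -2
Order 3: 20→24, due 25, lateness -1
Order 1: 24→30, due 26, lateness 4
Maximum = 4.
LPT (decreasing processing time): Order 4 Order 2 Order 1 Order 3.
Order 4: 0→11, due 17, lateness -6
Order 2: 11→20, due 22, lateness -2
Order 1: 20→26, due 26, lateness 0
Order 3: 26→30, due 25, lateness 5
Maximum = 5.
SPT 13, FIFO 13, EDD 4, LPT 5 → minimum 4.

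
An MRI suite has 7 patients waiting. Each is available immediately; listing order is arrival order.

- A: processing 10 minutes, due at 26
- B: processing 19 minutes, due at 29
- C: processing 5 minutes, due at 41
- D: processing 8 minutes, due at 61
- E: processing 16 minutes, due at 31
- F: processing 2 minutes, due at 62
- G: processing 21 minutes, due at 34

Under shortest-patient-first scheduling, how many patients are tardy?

3

SPT (increasing processing time): F C D A E B G.
F: 0→2, due 62, tardiness 0
C: 2→7, due 41, tardiness 0
D: 7→15, due 61, tardiness 0
A: 15→25, due 26, tardiness 0
E: 25→41, due 31, tardiness 10
B: 41→60, due 29, tardiness 31
G: 60→81, due 34, tardiness 47
Late patients: 3.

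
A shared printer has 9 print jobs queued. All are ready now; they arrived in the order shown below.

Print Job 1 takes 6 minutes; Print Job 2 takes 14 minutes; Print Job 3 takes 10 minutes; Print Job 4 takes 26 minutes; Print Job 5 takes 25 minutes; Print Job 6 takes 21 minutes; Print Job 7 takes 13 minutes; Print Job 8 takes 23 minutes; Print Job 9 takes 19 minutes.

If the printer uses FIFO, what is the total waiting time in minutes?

548

FIFO (arrival order): Print Job 1 Print Job 2 Print Job 3 Print Job 4 Print Job 5 Print Job 6 Print Job 7 Print Job 8 Print Job 9.
Print Job 1: waits 0, runs 0→6
Print Job 2: waits 6, runs 6→20
Print Job 3: waits 20, runs 20→30
Print Job 4: waits 30, runs 30→56
Print Job 5: waits 56, runs 56→81
Print Job 6: waits 81, runs 81→102
Print Job 7: waits 102, runs 102→115
Print Job 8: waits 115, runs 115→138
Print Job 9: waits 138, runs 138→157
Sum = 0+6+20+30+56+81+102+115+138 = 548.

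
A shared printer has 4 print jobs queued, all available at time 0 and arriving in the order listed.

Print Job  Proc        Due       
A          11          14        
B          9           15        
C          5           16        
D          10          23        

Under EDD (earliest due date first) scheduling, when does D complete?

35

EDD (increasing due date): A B C D.
A: 0→11
B: 11→20
C: 20→25
D: 25→35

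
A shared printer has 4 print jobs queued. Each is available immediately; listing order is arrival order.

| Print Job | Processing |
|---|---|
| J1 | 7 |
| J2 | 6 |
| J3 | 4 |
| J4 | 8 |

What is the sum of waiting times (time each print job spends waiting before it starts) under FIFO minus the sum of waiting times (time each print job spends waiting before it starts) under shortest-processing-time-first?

FIFO (arrival order): J1 J2 J3 J4.
J1: waits 0, runs 0→7
J2: waits 7, runs 7→13
J3: waits 13, runs 13→17
J4: waits 17, runs 17→25
Sum = 0+7+13+17 = 37.
SPT (increasing processing time): J3 J2 J1 J4.
J3: waits 0, runs 0→4
J2: waits 4, runs 4→10
J1: waits 10, runs 10→17
J4: waits 17, runs 17→25
Sum = 0+4+10+17 = 31.
Difference = 37 − 31 = 6.

6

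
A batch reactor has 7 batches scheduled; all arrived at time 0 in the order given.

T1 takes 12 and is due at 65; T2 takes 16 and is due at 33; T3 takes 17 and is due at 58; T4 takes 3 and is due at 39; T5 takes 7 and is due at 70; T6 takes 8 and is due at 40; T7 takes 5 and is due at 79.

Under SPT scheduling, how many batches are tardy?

2

SPT (increasing processing time): T4 T7 T5 T6 T1 T2 T3.
T4: 0→3, due 39, tardiness 0
T7: 3→8, due 79, tardiness 0
T5: 8→15, due 70, tardiness 0
T6: 15→23, due 40, tardiness 0
T1: 23→35, due 65, tardiness 0
T2: 35→51, due 33, tardiness 18
T3: 51→68, due 58, tardiness 10
Late batches: 2.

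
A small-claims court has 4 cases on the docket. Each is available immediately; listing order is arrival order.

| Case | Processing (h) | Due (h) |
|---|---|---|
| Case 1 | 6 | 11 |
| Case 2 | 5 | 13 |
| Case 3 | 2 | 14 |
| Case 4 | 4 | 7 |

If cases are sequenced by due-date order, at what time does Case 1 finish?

10

EDD (increasing due date): Case 4 Case 1 Case 2 Case 3.
Case 4: 0→4
Case 1: 4→10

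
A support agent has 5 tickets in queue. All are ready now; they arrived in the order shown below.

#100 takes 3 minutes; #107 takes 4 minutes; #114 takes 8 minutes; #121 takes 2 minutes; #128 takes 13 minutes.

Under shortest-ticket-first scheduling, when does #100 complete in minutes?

5

SPT (increasing processing time): #121 #100 #107 #114 #128.
#121: 0→2
#100: 2→5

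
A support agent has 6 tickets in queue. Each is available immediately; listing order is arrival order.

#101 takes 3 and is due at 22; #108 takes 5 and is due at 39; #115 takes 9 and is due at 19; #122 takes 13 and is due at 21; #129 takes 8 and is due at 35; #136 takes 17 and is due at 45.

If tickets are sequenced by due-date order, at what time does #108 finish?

EDD (increasing due date): #115 #122 #101 #129 #108 #136.
#115: 0→9
#122: 9→22
#101: 22→25
#129: 25→33
#108: 33→38

38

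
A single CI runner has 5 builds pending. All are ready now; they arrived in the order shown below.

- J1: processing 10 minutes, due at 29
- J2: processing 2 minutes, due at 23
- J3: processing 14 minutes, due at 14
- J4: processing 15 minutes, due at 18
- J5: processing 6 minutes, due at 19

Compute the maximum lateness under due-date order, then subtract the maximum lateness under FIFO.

-10

EDD (increasing due date): J3 J4 J5 J2 J1.
J3: 0→14, due 14, lateness 0
J4: 14→29, due 18, lateness 11
J5: 29→35, due 19, lateness 16
J2: 35→37, due 23, lateness 14
J1: 37→47, due 29, lateness 18
Maximum = 18.
FIFO (arrival order): J1 J2 J3 J4 J5.
J1: 0→10, due 29, lateness -19
J2: 10→12, due 23, lateness -11
J3: 12→26, due 14, lateness 12
J4: 26→41, due 18, lateness 23
J5: 41→47, due 19, lateness 28
Maximum = 28.
Difference = 18 − 28 = -10.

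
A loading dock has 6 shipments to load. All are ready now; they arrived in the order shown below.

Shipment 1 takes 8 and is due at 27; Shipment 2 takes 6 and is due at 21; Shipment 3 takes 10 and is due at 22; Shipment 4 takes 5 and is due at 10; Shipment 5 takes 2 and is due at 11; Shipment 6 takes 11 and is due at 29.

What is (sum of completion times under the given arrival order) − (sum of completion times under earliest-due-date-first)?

FIFO (arrival order): Shipment 1 Shipment 2 Shipment 3 Shipment 4 Shipment 5 Shipment 6.
Shipment 1: 0→8
Shipment 2: 8→14
Shipment 3: 14→24
Shipment 4: 24→29
Shipment 5: 29→31
Shipment 6: 31→42
Sum = 8+14+24+29+31+42 = 148.
EDD (increasing due date): Shipment 4 Shipment 5 Shipment 2 Shipment 3 Shipment 1 Shipment 6.
Shipment 4: 0→5
Shipment 5: 5→7
Shipment 2: 7→13
Shipment 3: 13→23
Shipment 1: 23→31
Shipment 6: 31→42
Sum = 5+7+13+23+31+42 = 121.
Difference = 148 − 121 = 27.

27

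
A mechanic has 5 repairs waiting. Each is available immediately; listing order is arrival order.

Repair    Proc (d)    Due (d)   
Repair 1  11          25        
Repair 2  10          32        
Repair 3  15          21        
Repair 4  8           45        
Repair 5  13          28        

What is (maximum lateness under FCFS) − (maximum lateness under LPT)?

12

FIFO (arrival order): Repair 1 Repair 2 Repair 3 Repair 4 Repair 5.
Repair 1: 0→11, due 25, lateness -14
Repair 2: 11→21, due 32, lateness -11
Repair 3: 21→36, due 21, lateness 15
Repair 4: 36→44, due 45, lateness -1
Repair 5: 44→57, due 28, lateness 29
Maximum = 29.
LPT (decreasing processing time): Repair 3 Repair 5 Repair 1 Repair 2 Repair 4.
Repair 3: 0→15, due 21, lateness -6
Repair 5: 15→28, due 28, lateness 0
Repair 1: 28→39, due 25, lateness 14
Repair 2: 39→49, due 32, lateness 17
Repair 4: 49→57, due 45, lateness 12
Maximum = 17.
Difference = 29 − 17 = 12.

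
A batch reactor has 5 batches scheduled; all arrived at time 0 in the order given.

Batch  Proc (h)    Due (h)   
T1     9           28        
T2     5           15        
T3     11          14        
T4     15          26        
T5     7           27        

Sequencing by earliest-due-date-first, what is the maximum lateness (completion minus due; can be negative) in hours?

19

EDD (increasing due date): T3 T2 T4 T5 T1.
T3: 0→11, due 14, lateness -3
T2: 11→16, due 15, lateness 1
T4: 16→31, due 26, lateness 5
T5: 31→38, due 27, lateness 11
T1: 38→47, due 28, lateness 19
Maximum = 19.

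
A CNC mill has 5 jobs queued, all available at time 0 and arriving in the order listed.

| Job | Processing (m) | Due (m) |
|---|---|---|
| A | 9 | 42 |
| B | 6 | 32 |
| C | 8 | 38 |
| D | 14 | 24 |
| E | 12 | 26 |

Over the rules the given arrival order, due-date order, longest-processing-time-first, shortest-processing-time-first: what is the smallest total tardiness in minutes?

FIFO (arrival order): A B C D E.
A: 0→9, due 42, tardiness 0
B: 9→15, due 32, tardiness 0
C: 15→23, due 38, tardiness 0
D: 23→37, due 24, tardiness 13
E: 37→49, due 26, tardiness 23
Sum = 0+0+0+13+23 = 36.
EDD (increasing due date): D E B C A.
D: 0→14, due 24, tardiness 0
E: 14→26, due 26, tardiness 0
B: 26→32, due 32, tardiness 0
C: 32→40, due 38, tardiness 2
A: 40→49, due 42, tardiness 7
Sum = 0+0+0+2+7 = 9.
LPT (decreasing processing time): D E A C B.
D: 0→14, due 24, tardiness 0
E: 14→26, due 26, tardiness 0
A: 26→35, due 42, tardiness 0
C: 35→43, due 38, tardiness 5
B: 43→49, due 32, tardiness 17
Sum = 0+0+0+5+17 = 22.
SPT (increasing processing time): B C A E D.
B: 0→6, due 32, tardiness 0
C: 6→14, due 38, tardiness 0
A: 14→23, due 42, tardiness 0
E: 23→35, due 26, tardiness 9
D: 35→49, due 24, tardiness 25
Sum = 0+0+0+9+25 = 34.
FIFO 36, EDD 9, LPT 22, SPT 34 → minimum 9.

9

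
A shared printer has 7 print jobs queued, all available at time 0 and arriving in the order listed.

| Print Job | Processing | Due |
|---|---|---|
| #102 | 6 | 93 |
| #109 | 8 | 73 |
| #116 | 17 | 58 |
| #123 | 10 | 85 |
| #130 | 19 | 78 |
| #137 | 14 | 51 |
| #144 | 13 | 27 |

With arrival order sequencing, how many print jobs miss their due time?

FIFO (arrival order): #102 #109 #116 #123 #130 #137 #144.
#102: 0→6, due 93, tardiness 0
#109: 6→14, due 73, tardiness 0
#116: 14→31, due 58, tardiness 0
#123: 31→41, due 85, tardiness 0
#130: 41→60, due 78, tardiness 0
#137: 60→74, due 51, tardiness 23
#144: 74→87, due 27, tardiness 60
Late print jobs: 2.

2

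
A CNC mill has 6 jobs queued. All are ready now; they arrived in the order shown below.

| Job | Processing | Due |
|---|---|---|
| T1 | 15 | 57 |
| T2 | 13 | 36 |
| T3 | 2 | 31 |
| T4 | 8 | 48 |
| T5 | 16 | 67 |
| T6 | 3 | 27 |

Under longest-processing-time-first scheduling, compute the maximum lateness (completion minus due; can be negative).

LPT (decreasing processing time): T5 T1 T2 T4 T6 T3.
T5: 0→16, due 67, lateness -51
T1: 16→31, due 57, lateness -26
T2: 31→44, due 36, lateness 8
T4: 44→52, due 48, lateness 4
T6: 52→55, due 27, lateness 28
T3: 55→57, due 31, lateness 26
Maximum = 28.

28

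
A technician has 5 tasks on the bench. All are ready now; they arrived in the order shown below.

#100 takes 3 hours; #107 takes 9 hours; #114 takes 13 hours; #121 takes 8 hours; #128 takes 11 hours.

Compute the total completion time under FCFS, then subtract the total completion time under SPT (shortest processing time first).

FIFO (arrival order): #100 #107 #114 #121 #128.
#100: 0→3
#107: 3→12
#114: 12→25
#121: 25→33
#128: 33→44
Sum = 3+12+25+33+44 = 117.
SPT (increasing processing time): #100 #121 #107 #128 #114.
#100: 0→3
#121: 3→11
#107: 11→20
#128: 20→31
#114: 31→44
Sum = 3+11+20+31+44 = 109.
Difference = 117 − 109 = 8.

8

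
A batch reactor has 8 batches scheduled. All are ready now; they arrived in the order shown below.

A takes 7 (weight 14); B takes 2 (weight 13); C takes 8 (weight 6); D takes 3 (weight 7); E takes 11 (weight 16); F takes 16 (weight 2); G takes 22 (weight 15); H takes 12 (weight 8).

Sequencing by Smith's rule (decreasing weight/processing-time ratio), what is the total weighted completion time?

2260

WSPT (decreasing weight/processing-time ratio): B D A E C G H F.
B: finishes 2, weight 13, w·C = 26
D: finishes 5, weight 7, w·C = 35
A: finishes 12, weight 14, w·C = 168
E: finishes 23, weight 16, w·C = 368
C: finishes 31, weight 6, w·C = 186
G: finishes 53, weight 15, w·C = 795
H: finishes 65, weight 8, w·C = 520
F: finishes 81, weight 2, w·C = 162
Sum = 26+35+168+368+186+795+520+162 = 2260.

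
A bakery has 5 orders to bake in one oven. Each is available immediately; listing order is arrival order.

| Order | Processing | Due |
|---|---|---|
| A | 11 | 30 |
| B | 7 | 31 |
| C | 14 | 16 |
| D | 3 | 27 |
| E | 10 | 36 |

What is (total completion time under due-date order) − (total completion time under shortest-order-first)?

EDD (increasing due date): C D A B E.
C: 0→14
D: 14→17
A: 17→28
B: 28→35
E: 35→45
Sum = 14+17+28+35+45 = 139.
SPT (increasing processing time): D B E A C.
D: 0→3
B: 3→10
E: 10→20
A: 20→31
C: 31→45
Sum = 3+10+20+31+45 = 109.
Difference = 139 − 109 = 30.

30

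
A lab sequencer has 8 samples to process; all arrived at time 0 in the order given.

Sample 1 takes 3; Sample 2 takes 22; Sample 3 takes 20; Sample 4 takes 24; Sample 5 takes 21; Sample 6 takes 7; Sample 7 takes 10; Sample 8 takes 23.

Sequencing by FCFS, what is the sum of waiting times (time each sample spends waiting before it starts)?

FIFO (arrival order): Sample 1 Sample 2 Sample 3 Sample 4 Sample 5 Sample 6 Sample 7 Sample 8.
Sample 1: waits 0, runs 0→3
Sample 2: waits 3, runs 3→25
Sample 3: waits 25, runs 25→45
Sample 4: waits 45, runs 45→69
Sample 5: waits 69, runs 69→90
Sample 6: waits 90, runs 90→97
Sample 7: waits 97, runs 97→107
Sample 8: waits 107, runs 107→130
Sum = 0+3+25+45+69+90+97+107 = 436.

436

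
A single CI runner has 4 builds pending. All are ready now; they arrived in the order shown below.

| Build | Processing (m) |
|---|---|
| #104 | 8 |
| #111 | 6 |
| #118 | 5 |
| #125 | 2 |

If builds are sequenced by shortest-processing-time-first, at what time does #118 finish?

SPT (increasing processing time): #125 #118 #111 #104.
#125: 0→2
#118: 2→7

7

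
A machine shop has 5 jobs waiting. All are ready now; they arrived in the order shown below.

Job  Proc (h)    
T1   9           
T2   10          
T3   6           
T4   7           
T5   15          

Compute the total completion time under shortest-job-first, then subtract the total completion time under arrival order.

-12

SPT (increasing processing time): T3 T4 T1 T2 T5.
T3: 0→6
T4: 6→13
T1: 13→22
T2: 22→32
T5: 32→47
Sum = 6+13+22+32+47 = 120.
FIFO (arrival order): T1 T2 T3 T4 T5.
T1: 0→9
T2: 9→19
T3: 19→25
T4: 25→32
T5: 32→47
Sum = 9+19+25+32+47 = 132.
Difference = 120 − 132 = -12.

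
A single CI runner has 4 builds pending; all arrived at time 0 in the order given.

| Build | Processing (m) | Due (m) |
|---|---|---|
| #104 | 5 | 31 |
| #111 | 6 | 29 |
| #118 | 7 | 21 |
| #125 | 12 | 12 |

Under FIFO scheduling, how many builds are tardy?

1

FIFO (arrival order): #104 #111 #118 #125.
#104: 0→5, due 31, tardiness 0
#111: 5→11, due 29, tardiness 0
#118: 11→18, due 21, tardiness 0
#125: 18→30, due 12, tardiness 18
Late builds: 1.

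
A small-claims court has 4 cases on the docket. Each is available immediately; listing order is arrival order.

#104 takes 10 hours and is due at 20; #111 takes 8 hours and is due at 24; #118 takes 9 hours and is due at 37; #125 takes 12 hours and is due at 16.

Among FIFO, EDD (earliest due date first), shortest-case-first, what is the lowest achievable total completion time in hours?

91

FIFO (arrival order): #104 #111 #118 #125.
#104: 0→10
#111: 10→18
#118: 18→27
#125: 27→39
Sum = 10+18+27+39 = 94.
EDD (increasing due date): #125 #104 #111 #118.
#125: 0→12
#104: 12→22
#111: 22→30
#118: 30→39
Sum = 12+22+30+39 = 103.
SPT (increasing processing time): #111 #118 #104 #125.
#111: 0→8
#118: 8→17
#104: 17→27
#125: 27→39
Sum = 8+17+27+39 = 91.
FIFO 94, EDD 103, SPT 91 → minimum 91.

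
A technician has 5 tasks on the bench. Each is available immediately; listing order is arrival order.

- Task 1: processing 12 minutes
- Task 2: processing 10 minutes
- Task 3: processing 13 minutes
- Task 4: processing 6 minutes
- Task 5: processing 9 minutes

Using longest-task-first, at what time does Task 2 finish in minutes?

35

LPT (decreasing processing time): Task 3 Task 1 Task 2 Task 5 Task 4.
Task 3: 0→13
Task 1: 13→25
Task 2: 25→35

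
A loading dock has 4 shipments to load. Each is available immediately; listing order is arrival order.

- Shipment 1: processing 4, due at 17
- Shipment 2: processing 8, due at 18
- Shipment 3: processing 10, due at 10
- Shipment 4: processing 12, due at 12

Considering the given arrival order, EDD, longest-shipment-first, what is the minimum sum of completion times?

72

FIFO (arrival order): Shipment 1 Shipment 2 Shipment 3 Shipment 4.
Shipment 1: 0→4
Shipment 2: 4→12
Shipment 3: 12→22
Shipment 4: 22→34
Sum = 4+12+22+34 = 72.
EDD (increasing due date): Shipment 3 Shipment 4 Shipment 1 Shipment 2.
Shipment 3: 0→10
Shipment 4: 10→22
Shipment 1: 22→26
Shipment 2: 26→34
Sum = 10+22+26+34 = 92.
LPT (decreasing processing time): Shipment 4 Shipment 3 Shipment 2 Shipment 1.
Shipment 4: 0→12
Shipment 3: 12→22
Shipment 2: 22→30
Shipment 1: 30→34
Sum = 12+22+30+34 = 98.
FIFO 72, EDD 92, LPT 98 → minimum 72.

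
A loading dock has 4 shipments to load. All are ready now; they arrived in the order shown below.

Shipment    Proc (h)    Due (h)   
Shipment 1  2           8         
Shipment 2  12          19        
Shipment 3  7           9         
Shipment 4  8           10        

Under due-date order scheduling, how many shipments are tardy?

EDD (increasing due date): Shipment 1 Shipment 3 Shipment 4 Shipment 2.
Shipment 1: 0→2, due 8, tardiness 0
Shipment 3: 2→9, due 9, tardiness 0
Shipment 4: 9→17, due 10, tardiness 7
Shipment 2: 17→29, due 19, tardiness 10
Late shipments: 2.

2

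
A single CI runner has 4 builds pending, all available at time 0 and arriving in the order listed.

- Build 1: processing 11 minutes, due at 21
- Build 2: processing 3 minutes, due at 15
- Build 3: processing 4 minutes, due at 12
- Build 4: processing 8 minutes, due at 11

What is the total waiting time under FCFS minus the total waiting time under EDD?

FIFO (arrival order): Build 1 Build 2 Build 3 Build 4.
Build 1: waits 0, runs 0→11
Build 2: waits 11, runs 11→14
Build 3: waits 14, runs 14→18
Build 4: waits 18, runs 18→26
Sum = 0+11+14+18 = 43.
EDD (increasing due date): Build 4 Build 3 Build 2 Build 1.
Build 4: waits 0, runs 0→8
Build 3: waits 8, runs 8→12
Build 2: waits 12, runs 12→15
Build 1: waits 15, runs 15→26
Sum = 0+8+12+15 = 35.
Difference = 43 − 35 = 8.

8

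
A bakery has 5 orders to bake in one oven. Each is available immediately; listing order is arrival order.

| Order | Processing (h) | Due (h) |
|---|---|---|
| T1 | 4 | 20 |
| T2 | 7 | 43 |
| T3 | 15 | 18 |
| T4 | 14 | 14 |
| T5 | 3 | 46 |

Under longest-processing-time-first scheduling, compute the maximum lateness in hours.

20

LPT (decreasing processing time): T3 T4 T2 T1 T5.
T3: 0→15, due 18, lateness -3
T4: 15→29, due 14, lateness 15
T2: 29→36, due 43, lateness -7
T1: 36→40, due 20, lateness 20
T5: 40→43, due 46, lateness -3
Maximum = 20.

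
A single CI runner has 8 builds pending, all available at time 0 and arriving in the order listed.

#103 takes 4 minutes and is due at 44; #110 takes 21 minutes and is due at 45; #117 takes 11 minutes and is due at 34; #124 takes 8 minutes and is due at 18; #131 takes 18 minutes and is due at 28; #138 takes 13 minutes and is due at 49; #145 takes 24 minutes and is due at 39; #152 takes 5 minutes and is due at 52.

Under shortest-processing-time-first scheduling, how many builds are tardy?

SPT (increasing processing time): #103 #152 #124 #117 #138 #131 #110 #145.
#103: 0→4, due 44, tardiness 0
#152: 4→9, due 52, tardiness 0
#124: 9→17, due 18, tardiness 0
#117: 17→28, due 34, tardiness 0
#138: 28→41, due 49, tardiness 0
#131: 41→59, due 28, tardiness 31
#110: 59→80, due 45, tardiness 35
#145: 80→104, due 39, tardiness 65
Late builds: 3.

3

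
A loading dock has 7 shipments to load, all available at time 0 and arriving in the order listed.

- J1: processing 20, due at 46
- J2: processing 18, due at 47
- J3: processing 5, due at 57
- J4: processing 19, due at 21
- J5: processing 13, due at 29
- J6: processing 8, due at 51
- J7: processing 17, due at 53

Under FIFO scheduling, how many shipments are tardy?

4

FIFO (arrival order): J1 J2 J3 J4 J5 J6 J7.
J1: 0→20, due 46, tardiness 0
J2: 20→38, due 47, tardiness 0
J3: 38→43, due 57, tardiness 0
J4: 43→62, due 21, tardiness 41
J5: 62→75, due 29, tardiness 46
J6: 75→83, due 51, tardiness 32
J7: 83→100, due 53, tardiness 47
Late shipments: 4.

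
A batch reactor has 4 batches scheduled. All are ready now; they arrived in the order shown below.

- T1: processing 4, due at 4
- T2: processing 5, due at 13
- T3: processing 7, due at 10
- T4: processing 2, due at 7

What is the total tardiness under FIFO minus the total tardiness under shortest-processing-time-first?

7

FIFO (arrival order): T1 T2 T3 T4.
T1: 0→4, due 4, tardiness 0
T2: 4→9, due 13, tardiness 0
T3: 9→16, due 10, tardiness 6
T4: 16→18, due 7, tardiness 11
Sum = 0+0+6+11 = 17.
SPT (increasing processing time): T4 T1 T2 T3.
T4: 0→2, due 7, tardiness 0
T1: 2→6, due 4, tardiness 2
T2: 6→11, due 13, tardiness 0
T3: 11→18, due 10, tardiness 8
Sum = 0+2+0+8 = 10.
Difference = 17 − 10 = 7.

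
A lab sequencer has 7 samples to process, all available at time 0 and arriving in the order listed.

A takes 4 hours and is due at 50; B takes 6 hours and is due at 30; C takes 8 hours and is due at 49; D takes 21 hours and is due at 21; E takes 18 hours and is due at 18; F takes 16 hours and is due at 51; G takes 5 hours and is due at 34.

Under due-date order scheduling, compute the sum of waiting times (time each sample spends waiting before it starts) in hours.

272

EDD (increasing due date): E D B G C A F.
E: waits 0, runs 0→18
D: waits 18, runs 18→39
B: waits 39, runs 39→45
G: waits 45, runs 45→50
C: waits 50, runs 50→58
A: waits 58, runs 58→62
F: waits 62, runs 62→78
Sum = 0+18+39+45+50+58+62 = 272.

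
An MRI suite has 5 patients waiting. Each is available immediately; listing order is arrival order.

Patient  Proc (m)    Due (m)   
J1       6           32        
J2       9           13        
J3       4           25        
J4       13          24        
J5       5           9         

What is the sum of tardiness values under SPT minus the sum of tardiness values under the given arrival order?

SPT (increasing processing time): J3 J5 J1 J2 J4.
J3: 0→4, due 25, tardiness 0
J5: 4→9, due 9, tardiness 0
J1: 9→15, due 32, tardiness 0
J2: 15→24, due 13, tardiness 11
J4: 24→37, due 24, tardiness 13
Sum = 0+0+0+11+13 = 24.
FIFO (arrival order): J1 J2 J3 J4 J5.
J1: 0→6, due 32, tardiness 0
J2: 6→15, due 13, tardiness 2
J3: 15→19, due 25, tardiness 0
J4: 19→32, due 24, tardiness 8
J5: 32→37, due 9, tardiness 28
Sum = 0+2+0+8+28 = 38.
Difference = 24 − 38 = -14.

-14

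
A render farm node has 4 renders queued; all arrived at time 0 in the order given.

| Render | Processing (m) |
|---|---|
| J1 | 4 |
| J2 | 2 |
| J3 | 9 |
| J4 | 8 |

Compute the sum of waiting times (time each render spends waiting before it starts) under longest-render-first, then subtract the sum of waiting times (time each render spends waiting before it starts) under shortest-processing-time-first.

25

LPT (decreasing processing time): J3 J4 J1 J2.
J3: waits 0, runs 0→9
J4: waits 9, runs 9→17
J1: waits 17, runs 17→21
J2: waits 21, runs 21→23
Sum = 0+9+17+21 = 47.
SPT (increasing processing time): J2 J1 J4 J3.
J2: waits 0, runs 0→2
J1: waits 2, runs 2→6
J4: waits 6, runs 6→14
J3: waits 14, runs 14→23
Sum = 0+2+6+14 = 22.
Difference = 47 − 22 = 25.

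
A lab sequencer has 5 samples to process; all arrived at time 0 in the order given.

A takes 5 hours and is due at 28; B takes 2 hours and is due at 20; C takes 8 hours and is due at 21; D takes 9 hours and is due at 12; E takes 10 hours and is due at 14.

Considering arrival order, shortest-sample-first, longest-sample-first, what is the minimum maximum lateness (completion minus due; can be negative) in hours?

14

FIFO (arrival order): A B C D E.
A: 0→5, due 28, lateness -23
B: 5→7, due 20, lateness -13
C: 7→15, due 21, lateness -6
D: 15→24, due 12, lateness 12
E: 24→34, due 14, lateness 20
Maximum = 20.
SPT (increasing processing time): B A C D E.
B: 0→2, due 20, lateness -18
A: 2→7, due 28, lateness -21
C: 7→15, due 21, lateness -6
D: 15→24, due 12, lateness 12
E: 24→34, due 14, lateness 20
Maximum = 20.
LPT (decreasing processing time): E D C A B.
E: 0→10, due 14, lateness -4
D: 10→19, due 12, lateness 7
C: 19→27, due 21, lateness 6
A: 27→32, due 28, lateness 4
B: 32→34, due 20, lateness 14
Maximum = 14.
FIFO 20, SPT 20, LPT 14 → minimum 14.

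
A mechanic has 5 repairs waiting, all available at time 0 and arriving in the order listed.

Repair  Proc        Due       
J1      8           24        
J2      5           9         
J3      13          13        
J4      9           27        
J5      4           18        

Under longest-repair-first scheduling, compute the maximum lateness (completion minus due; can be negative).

LPT (decreasing processing time): J3 J4 J1 J2 J5.
J3: 0→13, due 13, lateness 0
J4: 13→22, due 27, lateness -5
J1: 22→30, due 24, lateness 6
J2: 30→35, due 9, lateness 26
J5: 35→39, due 18, lateness 21
Maximum = 26.

26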